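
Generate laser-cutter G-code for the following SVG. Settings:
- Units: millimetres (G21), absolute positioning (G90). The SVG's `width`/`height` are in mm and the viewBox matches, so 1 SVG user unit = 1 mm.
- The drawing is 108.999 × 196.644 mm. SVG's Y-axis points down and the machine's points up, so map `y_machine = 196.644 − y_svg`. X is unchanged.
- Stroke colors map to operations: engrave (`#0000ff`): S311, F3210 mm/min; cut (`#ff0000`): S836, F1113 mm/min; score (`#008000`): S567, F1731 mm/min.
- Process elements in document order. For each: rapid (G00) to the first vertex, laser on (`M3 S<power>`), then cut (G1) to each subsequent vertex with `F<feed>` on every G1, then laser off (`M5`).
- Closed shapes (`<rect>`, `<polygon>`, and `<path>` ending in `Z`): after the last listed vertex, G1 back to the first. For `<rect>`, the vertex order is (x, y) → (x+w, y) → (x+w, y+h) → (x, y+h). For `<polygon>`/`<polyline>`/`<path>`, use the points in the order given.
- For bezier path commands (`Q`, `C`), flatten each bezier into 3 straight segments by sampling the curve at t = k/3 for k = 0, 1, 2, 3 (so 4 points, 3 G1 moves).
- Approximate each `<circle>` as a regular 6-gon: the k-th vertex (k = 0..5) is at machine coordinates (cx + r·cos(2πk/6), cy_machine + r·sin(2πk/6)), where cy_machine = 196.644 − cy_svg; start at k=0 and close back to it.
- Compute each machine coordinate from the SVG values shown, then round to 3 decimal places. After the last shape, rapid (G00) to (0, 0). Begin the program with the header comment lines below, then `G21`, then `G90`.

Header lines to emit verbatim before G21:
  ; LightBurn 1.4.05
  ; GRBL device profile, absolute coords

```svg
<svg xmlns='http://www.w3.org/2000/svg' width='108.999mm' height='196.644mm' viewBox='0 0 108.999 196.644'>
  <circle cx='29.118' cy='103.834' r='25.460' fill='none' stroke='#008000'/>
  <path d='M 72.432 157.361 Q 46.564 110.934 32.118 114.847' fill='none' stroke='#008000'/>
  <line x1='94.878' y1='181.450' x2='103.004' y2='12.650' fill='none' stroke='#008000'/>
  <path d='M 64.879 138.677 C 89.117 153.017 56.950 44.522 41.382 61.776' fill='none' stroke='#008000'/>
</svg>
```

; LightBurn 1.4.05
; GRBL device profile, absolute coords
G21
G90
G00 X54.578 Y92.810
M3 S567
G1 X41.848 Y114.859 F1731
G1 X16.388 Y114.859 F1731
G1 X3.658 Y92.810 F1731
G1 X16.388 Y70.761 F1731
G1 X41.848 Y70.761 F1731
G1 X54.578 Y92.810 F1731
M5
G00 X72.432 Y39.283
M3 S567
G1 X56.456 Y64.641 F1731
G1 X43.018 Y78.812 F1731
G1 X32.118 Y81.797 F1731
M5
G00 X94.878 Y15.194
M3 S567
G1 X103.004 Y183.994 F1731
M5
G00 X64.879 Y57.967
M3 S567
G1 X73.019 Y75.365 F1731
G1 X59.779 Y119.412 F1731
G1 X41.382 Y134.868 F1731
M5
G00 X0.000 Y0.000

Since the viewBox matches the mm dimensions, user units are millimetres directly. The only transform is the Y-flip y_m = 196.644 − y_svg.

Shape 1 is a circle drawn with `<circle>`. Its stroke #008000 means score at S567, F1731. After flipping Y the toolpath is (54.578,92.810) → (41.848,114.859) → (16.388,114.859) → (3.658,92.810) → (16.388,70.761) → (41.848,70.761) → (54.578,92.810), returning to the start.

Shape 2 is a quadratic bezier drawn with `<path>`. Its stroke #008000 means score at S567, F1731. After flipping Y the toolpath is (72.432,39.283) → (56.456,64.641) → (43.018,78.812) → (32.118,81.797).

Shape 3 is a line segment drawn with `<line>`. Its stroke #008000 means score at S567, F1731. After flipping Y the toolpath is (94.878,15.194) → (103.004,183.994).

Shape 4 is a cubic bezier drawn with `<path>`. Its stroke #008000 means score at S567, F1731. After flipping Y the toolpath is (64.879,57.967) → (73.019,75.365) → (59.779,119.412) → (41.382,134.868).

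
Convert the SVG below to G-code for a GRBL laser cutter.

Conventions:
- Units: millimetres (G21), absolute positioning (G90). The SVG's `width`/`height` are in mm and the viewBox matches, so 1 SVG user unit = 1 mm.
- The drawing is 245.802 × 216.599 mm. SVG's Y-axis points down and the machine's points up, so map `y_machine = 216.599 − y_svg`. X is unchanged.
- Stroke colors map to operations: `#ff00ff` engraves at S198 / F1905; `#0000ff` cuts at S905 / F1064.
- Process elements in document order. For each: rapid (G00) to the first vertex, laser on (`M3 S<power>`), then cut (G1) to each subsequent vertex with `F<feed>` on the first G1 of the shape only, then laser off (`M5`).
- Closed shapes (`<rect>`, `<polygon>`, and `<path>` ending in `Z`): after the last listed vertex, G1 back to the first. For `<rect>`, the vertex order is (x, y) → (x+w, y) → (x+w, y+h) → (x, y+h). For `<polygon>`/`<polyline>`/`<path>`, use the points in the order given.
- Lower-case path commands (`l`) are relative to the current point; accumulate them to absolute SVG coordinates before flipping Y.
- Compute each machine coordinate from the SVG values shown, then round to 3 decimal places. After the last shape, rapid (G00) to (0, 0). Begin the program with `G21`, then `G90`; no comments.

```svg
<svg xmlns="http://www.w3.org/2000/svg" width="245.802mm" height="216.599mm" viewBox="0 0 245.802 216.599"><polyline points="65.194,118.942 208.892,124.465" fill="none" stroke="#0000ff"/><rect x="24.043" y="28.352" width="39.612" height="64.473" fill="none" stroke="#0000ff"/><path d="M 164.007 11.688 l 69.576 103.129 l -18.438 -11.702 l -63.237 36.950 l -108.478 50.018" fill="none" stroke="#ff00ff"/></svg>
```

1 u = 1 mm; y_m = 216.599 − y.

[1] `<polyline>` line segment, #0000ff→cut S905 F1064: (65.194,97.657) → (208.892,92.134)

[2] `<rect>` rectangle, #0000ff→cut S905 F1064: (24.043,188.247) → (63.655,188.247) → (63.655,123.774) → (24.043,123.774) → (24.043,188.247) (closed)

[3] `<path>` open polyline, #ff00ff→engrave S198 F1905: (164.007,204.911) → (233.583,101.782) → (215.145,113.484) → (151.908,76.534) → (43.430,26.516)

G21
G90
G00 X65.194 Y97.657
M3 S905
G1 X208.892 Y92.134 F1064
M5
G00 X24.043 Y188.247
M3 S905
G1 X63.655 Y188.247 F1064
G1 X63.655 Y123.774
G1 X24.043 Y123.774
G1 X24.043 Y188.247
M5
G00 X164.007 Y204.911
M3 S198
G1 X233.583 Y101.782 F1905
G1 X215.145 Y113.484
G1 X151.908 Y76.534
G1 X43.430 Y26.516
M5
G00 X0.000 Y0.000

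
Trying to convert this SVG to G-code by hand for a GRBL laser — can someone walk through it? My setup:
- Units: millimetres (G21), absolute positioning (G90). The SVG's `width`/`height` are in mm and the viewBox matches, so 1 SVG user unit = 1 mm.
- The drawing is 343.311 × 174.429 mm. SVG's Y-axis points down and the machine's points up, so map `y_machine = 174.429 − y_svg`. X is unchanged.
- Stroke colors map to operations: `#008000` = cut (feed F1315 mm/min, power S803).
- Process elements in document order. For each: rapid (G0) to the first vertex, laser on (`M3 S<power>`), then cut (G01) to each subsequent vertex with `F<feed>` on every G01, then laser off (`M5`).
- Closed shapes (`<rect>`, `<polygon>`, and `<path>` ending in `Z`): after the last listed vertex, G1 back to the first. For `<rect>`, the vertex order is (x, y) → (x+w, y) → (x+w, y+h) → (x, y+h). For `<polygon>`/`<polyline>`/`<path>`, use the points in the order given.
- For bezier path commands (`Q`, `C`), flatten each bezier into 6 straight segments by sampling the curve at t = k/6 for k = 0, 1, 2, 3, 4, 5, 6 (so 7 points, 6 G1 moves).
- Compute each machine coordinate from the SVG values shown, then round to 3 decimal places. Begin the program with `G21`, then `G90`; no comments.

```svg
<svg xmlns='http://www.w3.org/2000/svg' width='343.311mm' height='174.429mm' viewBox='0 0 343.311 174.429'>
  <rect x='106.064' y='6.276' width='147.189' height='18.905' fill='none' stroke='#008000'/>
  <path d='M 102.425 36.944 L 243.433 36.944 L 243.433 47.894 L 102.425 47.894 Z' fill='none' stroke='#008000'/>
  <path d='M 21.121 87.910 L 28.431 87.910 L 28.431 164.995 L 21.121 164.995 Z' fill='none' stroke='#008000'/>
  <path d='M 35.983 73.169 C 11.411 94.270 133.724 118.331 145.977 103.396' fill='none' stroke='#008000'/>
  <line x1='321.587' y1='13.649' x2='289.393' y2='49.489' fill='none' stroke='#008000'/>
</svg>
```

G21
G90
G0 X106.064 Y168.153
M3 S803
G01 X253.253 Y168.153 F1315
G01 X253.253 Y149.248 F1315
G01 X106.064 Y149.248 F1315
G01 X106.064 Y168.153 F1315
M5
G0 X102.425 Y137.485
M3 S803
G01 X243.433 Y137.485 F1315
G01 X243.433 Y126.535 F1315
G01 X102.425 Y126.535 F1315
G01 X102.425 Y137.485 F1315
M5
G0 X21.121 Y86.519
M3 S803
G01 X28.431 Y86.519 F1315
G01 X28.431 Y9.434 F1315
G01 X21.121 Y9.434 F1315
G01 X21.121 Y86.519 F1315
M5
G0 X35.983 Y101.260
M3 S803
G01 X34.748 Y90.657 F1315
G01 X50.856 Y80.726 F1315
G01 X77.171 Y72.633 F1315
G01 X106.554 Y67.543 F1315
G01 X131.868 Y66.621 F1315
G01 X145.977 Y71.033 F1315
M5
G0 X321.587 Y160.780
M3 S803
G01 X289.393 Y124.940 F1315
M5

Since the viewBox matches the mm dimensions, user units are millimetres directly. The only transform is the Y-flip y_m = 174.429 − y_svg.

Shape 1 is a rectangle drawn with `<rect>`. Its stroke #008000 means cut at S803, F1315. After flipping Y the toolpath is (106.064,168.153) → (253.253,168.153) → (253.253,149.248) → (106.064,149.248) → (106.064,168.153), returning to the start.

Shape 2 is a rectangle drawn with `<path>`. Its stroke #008000 means cut at S803, F1315. After flipping Y the toolpath is (102.425,137.485) → (243.433,137.485) → (243.433,126.535) → (102.425,126.535) → (102.425,137.485), returning to the start.

Shape 3 is a rectangle drawn with `<path>`. Its stroke #008000 means cut at S803, F1315. After flipping Y the toolpath is (21.121,86.519) → (28.431,86.519) → (28.431,9.434) → (21.121,9.434) → (21.121,86.519), returning to the start.

Shape 4 is a cubic bezier drawn with `<path>`. Its stroke #008000 means cut at S803, F1315. After flipping Y the toolpath is (35.983,101.260) → (34.748,90.657) → (50.856,80.726) → (77.171,72.633) → (106.554,67.543) → (131.868,66.621) → (145.977,71.033).

Shape 5 is a line segment drawn with `<line>`. Its stroke #008000 means cut at S803, F1315. After flipping Y the toolpath is (321.587,160.780) → (289.393,124.940).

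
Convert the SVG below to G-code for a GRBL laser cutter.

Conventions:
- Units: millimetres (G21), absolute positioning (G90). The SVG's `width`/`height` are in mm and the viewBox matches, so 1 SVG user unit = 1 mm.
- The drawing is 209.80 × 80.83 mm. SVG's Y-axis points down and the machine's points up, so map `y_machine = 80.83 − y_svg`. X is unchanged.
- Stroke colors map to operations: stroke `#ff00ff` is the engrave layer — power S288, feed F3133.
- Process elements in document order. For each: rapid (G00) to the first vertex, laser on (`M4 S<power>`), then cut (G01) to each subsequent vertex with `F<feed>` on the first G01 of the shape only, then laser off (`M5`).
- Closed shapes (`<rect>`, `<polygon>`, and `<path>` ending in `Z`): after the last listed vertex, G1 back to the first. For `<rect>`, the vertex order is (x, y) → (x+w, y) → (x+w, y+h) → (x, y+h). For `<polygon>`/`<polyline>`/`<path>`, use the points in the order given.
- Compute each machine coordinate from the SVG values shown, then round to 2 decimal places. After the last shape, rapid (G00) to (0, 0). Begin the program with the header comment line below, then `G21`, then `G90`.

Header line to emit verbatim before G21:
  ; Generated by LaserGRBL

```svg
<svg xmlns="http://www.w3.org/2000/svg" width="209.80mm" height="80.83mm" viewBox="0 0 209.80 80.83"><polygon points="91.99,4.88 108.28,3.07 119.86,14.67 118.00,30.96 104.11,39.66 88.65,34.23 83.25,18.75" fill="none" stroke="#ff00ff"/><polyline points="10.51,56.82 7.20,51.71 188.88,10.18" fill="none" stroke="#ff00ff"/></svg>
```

; Generated by LaserGRBL
G21
G90
G00 X91.99 Y75.95
M4 S288
G01 X108.28 Y77.76 F3133
G01 X119.86 Y66.16
G01 X118.00 Y49.87
G01 X104.11 Y41.17
G01 X88.65 Y46.60
G01 X83.25 Y62.08
G01 X91.99 Y75.95
M5
G00 X10.51 Y24.01
M4 S288
G01 X7.20 Y29.12 F3133
G01 X188.88 Y70.65
M5
G00 X0.00 Y0.00

Since the viewBox matches the mm dimensions, user units are millimetres directly. The only transform is the Y-flip y_m = 80.83 − y_svg.

Shape 1 is a regular polygon drawn with `<polygon>`. Its stroke #ff00ff means engrave at S288, F3133. After flipping Y the toolpath is (91.99,75.95) → (108.28,77.76) → (119.86,66.16) → (118.00,49.87) → (104.11,41.17) → (88.65,46.60) → (83.25,62.08) → (91.99,75.95), returning to the start.

Shape 2 is a open polyline drawn with `<polyline>`. Its stroke #ff00ff means engrave at S288, F3133. After flipping Y the toolpath is (10.51,24.01) → (7.20,29.12) → (188.88,70.65).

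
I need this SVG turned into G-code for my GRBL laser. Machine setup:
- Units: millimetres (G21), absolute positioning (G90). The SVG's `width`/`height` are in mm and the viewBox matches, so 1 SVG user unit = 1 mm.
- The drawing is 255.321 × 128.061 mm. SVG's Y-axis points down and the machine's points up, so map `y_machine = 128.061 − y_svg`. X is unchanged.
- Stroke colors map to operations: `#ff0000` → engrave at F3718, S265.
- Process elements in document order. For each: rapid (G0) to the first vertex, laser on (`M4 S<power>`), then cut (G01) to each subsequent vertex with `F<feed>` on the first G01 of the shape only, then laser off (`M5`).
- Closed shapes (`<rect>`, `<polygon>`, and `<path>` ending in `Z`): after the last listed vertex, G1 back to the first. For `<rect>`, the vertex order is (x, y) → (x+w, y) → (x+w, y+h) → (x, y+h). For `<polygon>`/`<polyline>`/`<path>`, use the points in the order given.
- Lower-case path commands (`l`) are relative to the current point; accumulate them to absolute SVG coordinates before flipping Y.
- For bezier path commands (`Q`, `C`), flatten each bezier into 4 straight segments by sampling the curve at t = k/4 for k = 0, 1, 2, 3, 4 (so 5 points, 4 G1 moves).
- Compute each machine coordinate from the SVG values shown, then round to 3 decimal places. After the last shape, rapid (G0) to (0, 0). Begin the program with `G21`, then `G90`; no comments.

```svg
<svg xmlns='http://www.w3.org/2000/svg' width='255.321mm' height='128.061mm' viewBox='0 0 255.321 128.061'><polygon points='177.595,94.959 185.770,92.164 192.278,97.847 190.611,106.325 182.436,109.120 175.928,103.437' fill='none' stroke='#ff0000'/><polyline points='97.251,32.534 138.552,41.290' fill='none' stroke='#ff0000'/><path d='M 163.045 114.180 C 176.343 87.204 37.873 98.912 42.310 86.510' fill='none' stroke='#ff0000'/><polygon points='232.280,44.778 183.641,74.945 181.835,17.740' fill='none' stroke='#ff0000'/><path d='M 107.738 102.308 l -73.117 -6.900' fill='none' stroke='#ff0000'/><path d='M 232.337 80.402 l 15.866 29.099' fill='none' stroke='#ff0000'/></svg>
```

Since the viewBox matches the mm dimensions, user units are millimetres directly. The only transform is the Y-flip y_m = 128.061 − y_svg.

Shape 1 is a regular polygon drawn with `<polygon>`. Its stroke #ff0000 means engrave at S265, F3718. After flipping Y the toolpath is (177.595,33.102) → (185.770,35.897) → (192.278,30.214) → (190.611,21.736) → (182.436,18.941) → (175.928,24.624) → (177.595,33.102), returning to the start.

Shape 2 is a line segment drawn with `<polyline>`. Its stroke #ff0000 means engrave at S265, F3718. After flipping Y the toolpath is (97.251,95.527) → (138.552,86.771).

Shape 3 is a cubic bezier drawn with `<path>`. Its stroke #ff0000 means engrave at S265, F3718. After flipping Y the toolpath is (163.045,13.881) → (149.166,27.841) → (106.000,33.181) → (61.173,35.789) → (42.310,41.551).

Shape 4 is a regular polygon drawn with `<polygon>`. Its stroke #ff0000 means engrave at S265, F3718. After flipping Y the toolpath is (232.280,83.283) → (183.641,53.116) → (181.835,110.321) → (232.280,83.283), returning to the start.

Shape 5 is a line segment drawn with `<path>`. Its stroke #ff0000 means engrave at S265, F3718. After flipping Y the toolpath is (107.738,25.753) → (34.621,32.653).

Shape 6 is a line segment drawn with `<path>`. Its stroke #ff0000 means engrave at S265, F3718. After flipping Y the toolpath is (232.337,47.659) → (248.203,18.560).

G21
G90
G0 X177.595 Y33.102
M4 S265
G01 X185.770 Y35.897 F3718
G01 X192.278 Y30.214
G01 X190.611 Y21.736
G01 X182.436 Y18.941
G01 X175.928 Y24.624
G01 X177.595 Y33.102
M5
G0 X97.251 Y95.527
M4 S265
G01 X138.552 Y86.771 F3718
M5
G0 X163.045 Y13.881
M4 S265
G01 X149.166 Y27.841 F3718
G01 X106.000 Y33.181
G01 X61.173 Y35.789
G01 X42.310 Y41.551
M5
G0 X232.280 Y83.283
M4 S265
G01 X183.641 Y53.116 F3718
G01 X181.835 Y110.321
G01 X232.280 Y83.283
M5
G0 X107.738 Y25.753
M4 S265
G01 X34.621 Y32.653 F3718
M5
G0 X232.337 Y47.659
M4 S265
G01 X248.203 Y18.560 F3718
M5
G0 X0.000 Y0.000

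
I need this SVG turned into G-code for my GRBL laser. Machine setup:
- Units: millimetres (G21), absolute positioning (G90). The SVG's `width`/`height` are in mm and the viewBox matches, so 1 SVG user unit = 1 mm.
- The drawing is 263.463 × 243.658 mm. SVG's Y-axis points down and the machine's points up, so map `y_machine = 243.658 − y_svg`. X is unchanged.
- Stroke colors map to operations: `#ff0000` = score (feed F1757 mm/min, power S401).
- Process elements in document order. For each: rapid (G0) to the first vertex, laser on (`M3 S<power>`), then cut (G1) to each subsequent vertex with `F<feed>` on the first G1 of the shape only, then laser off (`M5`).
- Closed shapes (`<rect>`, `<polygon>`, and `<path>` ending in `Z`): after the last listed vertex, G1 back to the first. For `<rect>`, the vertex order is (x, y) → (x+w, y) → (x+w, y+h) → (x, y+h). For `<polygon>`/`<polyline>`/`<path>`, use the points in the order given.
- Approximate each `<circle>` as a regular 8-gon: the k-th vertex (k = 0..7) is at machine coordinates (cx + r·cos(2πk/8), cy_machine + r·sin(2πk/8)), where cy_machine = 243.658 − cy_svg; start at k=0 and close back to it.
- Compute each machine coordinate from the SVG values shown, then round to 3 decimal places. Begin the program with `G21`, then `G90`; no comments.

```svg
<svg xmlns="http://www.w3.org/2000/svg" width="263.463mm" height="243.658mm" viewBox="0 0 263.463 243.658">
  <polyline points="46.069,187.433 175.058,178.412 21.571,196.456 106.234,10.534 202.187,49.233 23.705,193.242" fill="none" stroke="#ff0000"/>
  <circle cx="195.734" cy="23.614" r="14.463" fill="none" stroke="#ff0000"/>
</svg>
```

Since the viewBox matches the mm dimensions, user units are millimetres directly. The only transform is the Y-flip y_m = 243.658 − y_svg.

Shape 1 is a open polyline drawn with `<polyline>`. Its stroke #ff0000 means score at S401, F1757. After flipping Y the toolpath is (46.069,56.225) → (175.058,65.246) → (21.571,47.202) → (106.234,233.124) → (202.187,194.425) → (23.705,50.416).

Shape 2 is a circle drawn with `<circle>`. Its stroke #ff0000 means score at S401, F1757. After flipping Y the toolpath is (210.197,220.044) → (205.961,230.271) → (195.734,234.507) → (185.507,230.271) → (181.271,220.044) → (185.507,209.817) → (195.734,205.581) → (205.961,209.817) → (210.197,220.044), returning to the start.

G21
G90
G0 X46.069 Y56.225
M3 S401
G1 X175.058 Y65.246 F1757
G1 X21.571 Y47.202
G1 X106.234 Y233.124
G1 X202.187 Y194.425
G1 X23.705 Y50.416
M5
G0 X210.197 Y220.044
M3 S401
G1 X205.961 Y230.271 F1757
G1 X195.734 Y234.507
G1 X185.507 Y230.271
G1 X181.271 Y220.044
G1 X185.507 Y209.817
G1 X195.734 Y205.581
G1 X205.961 Y209.817
G1 X210.197 Y220.044
M5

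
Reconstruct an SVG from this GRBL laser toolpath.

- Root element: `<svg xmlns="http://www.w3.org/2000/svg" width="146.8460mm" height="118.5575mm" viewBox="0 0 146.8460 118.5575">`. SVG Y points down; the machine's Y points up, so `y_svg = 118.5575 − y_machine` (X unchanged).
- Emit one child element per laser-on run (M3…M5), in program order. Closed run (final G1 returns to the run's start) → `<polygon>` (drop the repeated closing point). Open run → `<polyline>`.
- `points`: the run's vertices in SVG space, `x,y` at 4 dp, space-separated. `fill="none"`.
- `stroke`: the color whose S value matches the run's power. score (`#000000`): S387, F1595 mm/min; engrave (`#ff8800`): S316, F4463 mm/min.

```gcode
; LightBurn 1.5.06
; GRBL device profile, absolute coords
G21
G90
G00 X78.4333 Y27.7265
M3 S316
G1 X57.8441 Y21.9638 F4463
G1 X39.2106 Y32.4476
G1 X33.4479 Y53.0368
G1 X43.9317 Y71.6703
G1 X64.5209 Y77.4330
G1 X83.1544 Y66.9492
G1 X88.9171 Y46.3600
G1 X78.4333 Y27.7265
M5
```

<svg xmlns="http://www.w3.org/2000/svg" width="146.8460mm" height="118.5575mm" viewBox="0 0 146.8460 118.5575">
  <polygon points="78.4333,90.8310 57.8441,96.5937 39.2106,86.1099 33.4479,65.5207 43.9317,46.8872 64.5209,41.1245 83.1544,51.6083 88.9171,72.1975" fill="none" stroke="#ff8800"/>
</svg>

y_svg = 118.5575 − y_m. Every run uses S316, so all elements get stroke `#ff8800` (engrave).

[1] closed run; points: 78.4333,90.8310 57.8441,96.5937 39.2106,86.1099 33.4479,65.5207 43.9317,46.8872 64.5209,41.1245 83.1544,51.6083 88.9171,72.1975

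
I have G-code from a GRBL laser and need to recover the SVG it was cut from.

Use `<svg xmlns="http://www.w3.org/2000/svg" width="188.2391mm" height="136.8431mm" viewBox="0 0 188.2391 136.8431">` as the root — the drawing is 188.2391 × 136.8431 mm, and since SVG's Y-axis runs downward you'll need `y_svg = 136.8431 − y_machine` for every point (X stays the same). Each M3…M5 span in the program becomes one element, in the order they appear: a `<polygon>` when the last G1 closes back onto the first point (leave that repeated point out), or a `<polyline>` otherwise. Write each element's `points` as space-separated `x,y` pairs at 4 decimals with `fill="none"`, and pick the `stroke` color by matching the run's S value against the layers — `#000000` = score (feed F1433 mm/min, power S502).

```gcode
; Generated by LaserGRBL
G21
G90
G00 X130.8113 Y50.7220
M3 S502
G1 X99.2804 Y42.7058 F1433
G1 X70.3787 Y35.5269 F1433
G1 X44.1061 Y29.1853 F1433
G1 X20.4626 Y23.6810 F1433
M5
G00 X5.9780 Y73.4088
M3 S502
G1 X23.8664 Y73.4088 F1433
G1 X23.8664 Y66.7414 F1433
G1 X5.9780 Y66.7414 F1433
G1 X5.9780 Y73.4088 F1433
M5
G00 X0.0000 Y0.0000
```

Each laser-on run becomes one SVG element. Flip Y back into SVG space with y_svg = 136.8431 − y_machine. Every run uses S502, so all elements get stroke `#000000` (score).

Run 1: The run is open, so emit a `<polyline>` with points (Y-flipped): 130.8113,86.1211 99.2804,94.1373 70.3787,101.3162 44.1061,107.6578 20.4626,113.1621.

Run 2: The run returns to its start, so emit a `<polygon>` with points (Y-flipped): 5.9780,63.4343 23.8664,63.4343 23.8664,70.1017 5.9780,70.1017.

<svg xmlns="http://www.w3.org/2000/svg" width="188.2391mm" height="136.8431mm" viewBox="0 0 188.2391 136.8431">
  <polyline points="130.8113,86.1211 99.2804,94.1373 70.3787,101.3162 44.1061,107.6578 20.4626,113.1621" fill="none" stroke="#000000"/>
  <polygon points="5.9780,63.4343 23.8664,63.4343 23.8664,70.1017 5.9780,70.1017" fill="none" stroke="#000000"/>
</svg>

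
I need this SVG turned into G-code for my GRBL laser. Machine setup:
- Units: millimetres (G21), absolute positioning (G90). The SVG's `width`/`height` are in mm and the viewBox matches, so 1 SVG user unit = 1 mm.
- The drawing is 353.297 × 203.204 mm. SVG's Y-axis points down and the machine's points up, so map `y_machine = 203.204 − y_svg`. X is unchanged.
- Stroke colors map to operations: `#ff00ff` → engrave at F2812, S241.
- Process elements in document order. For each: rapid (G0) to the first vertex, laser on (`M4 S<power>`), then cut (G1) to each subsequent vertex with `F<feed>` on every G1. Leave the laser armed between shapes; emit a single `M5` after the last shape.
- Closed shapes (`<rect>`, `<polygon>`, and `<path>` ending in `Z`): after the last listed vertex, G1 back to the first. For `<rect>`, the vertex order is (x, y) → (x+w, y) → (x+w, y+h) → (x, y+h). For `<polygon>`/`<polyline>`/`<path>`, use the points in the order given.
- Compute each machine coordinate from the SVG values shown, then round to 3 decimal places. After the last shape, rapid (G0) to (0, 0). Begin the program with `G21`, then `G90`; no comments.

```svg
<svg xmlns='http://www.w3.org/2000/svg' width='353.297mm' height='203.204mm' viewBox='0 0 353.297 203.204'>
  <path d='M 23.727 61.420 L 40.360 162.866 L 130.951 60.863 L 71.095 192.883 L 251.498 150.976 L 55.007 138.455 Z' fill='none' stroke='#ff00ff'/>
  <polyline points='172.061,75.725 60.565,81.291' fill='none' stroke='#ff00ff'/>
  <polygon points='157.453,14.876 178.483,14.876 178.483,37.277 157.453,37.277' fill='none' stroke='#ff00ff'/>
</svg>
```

G21
G90
G0 X23.727 Y141.784
M4 S241
G1 X40.360 Y40.338 F2812
G1 X130.951 Y142.341 F2812
G1 X71.095 Y10.321 F2812
G1 X251.498 Y52.228 F2812
G1 X55.007 Y64.749 F2812
G1 X23.727 Y141.784 F2812
G0 X172.061 Y127.479
M4 S241
G1 X60.565 Y121.913 F2812
G0 X157.453 Y188.328
M4 S241
G1 X178.483 Y188.328 F2812
G1 X178.483 Y165.927 F2812
G1 X157.453 Y165.927 F2812
G1 X157.453 Y188.328 F2812
M5
G0 X0.000 Y0.000

viewBox `0 0 353.297 203.204` with mm width/height → 1 unit = 1 mm. Flip: y_m = 203.204 − y_svg.

**Shape 1** — `<path>` closed polygon, stroke `#ff00ff` → engrave (S241, F2812). Machine vertices: (23.727,141.784) → (40.360,40.338) → (130.951,142.341) → (71.095,10.321) → (251.498,52.228) → (55.007,64.749) → (23.727,141.784). Closed: final G1 returns to the first vertex.

**Shape 2** — `<polyline>` line segment, stroke `#ff00ff` → engrave (S241, F2812). Machine vertices: (172.061,127.479) → (60.565,121.913). Open path.

**Shape 3** — `<polygon>` rectangle, stroke `#ff00ff` → engrave (S241, F2812). Machine vertices: (157.453,188.328) → (178.483,188.328) → (178.483,165.927) → (157.453,165.927) → (157.453,188.328). Closed: final G1 returns to the first vertex.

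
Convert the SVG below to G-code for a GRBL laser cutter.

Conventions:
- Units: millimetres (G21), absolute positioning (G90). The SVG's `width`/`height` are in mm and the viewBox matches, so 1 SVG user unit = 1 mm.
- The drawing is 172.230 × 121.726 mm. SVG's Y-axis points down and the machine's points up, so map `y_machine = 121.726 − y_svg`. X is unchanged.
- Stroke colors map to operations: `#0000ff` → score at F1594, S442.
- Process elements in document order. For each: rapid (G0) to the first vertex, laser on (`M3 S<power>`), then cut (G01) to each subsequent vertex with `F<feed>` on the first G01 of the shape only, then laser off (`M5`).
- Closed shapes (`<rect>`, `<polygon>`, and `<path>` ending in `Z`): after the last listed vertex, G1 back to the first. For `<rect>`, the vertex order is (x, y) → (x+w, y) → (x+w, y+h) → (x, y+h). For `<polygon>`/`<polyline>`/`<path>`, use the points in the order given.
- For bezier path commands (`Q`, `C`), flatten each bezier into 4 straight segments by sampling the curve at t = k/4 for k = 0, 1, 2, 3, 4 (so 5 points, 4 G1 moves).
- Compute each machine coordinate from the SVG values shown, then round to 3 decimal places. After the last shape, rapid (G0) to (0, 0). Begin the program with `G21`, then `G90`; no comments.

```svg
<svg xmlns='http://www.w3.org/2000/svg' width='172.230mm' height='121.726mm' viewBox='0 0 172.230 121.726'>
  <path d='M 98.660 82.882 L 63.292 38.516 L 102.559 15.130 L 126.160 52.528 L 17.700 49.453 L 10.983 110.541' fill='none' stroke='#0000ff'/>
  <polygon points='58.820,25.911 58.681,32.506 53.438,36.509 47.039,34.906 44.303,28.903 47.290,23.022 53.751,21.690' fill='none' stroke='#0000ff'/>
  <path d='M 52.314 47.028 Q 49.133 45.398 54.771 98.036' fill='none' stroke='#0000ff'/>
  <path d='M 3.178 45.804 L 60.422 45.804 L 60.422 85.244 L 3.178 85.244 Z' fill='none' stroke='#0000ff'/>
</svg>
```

G21
G90
G0 X98.660 Y38.844
M3 S442
G01 X63.292 Y83.210 F1594
G01 X102.559 Y106.596
G01 X126.160 Y69.198
G01 X17.700 Y72.273
G01 X10.983 Y11.185
M5
G0 X58.820 Y95.815
M3 S442
G01 X58.681 Y89.220 F1594
G01 X53.438 Y85.217
G01 X47.039 Y86.820
G01 X44.303 Y92.823
G01 X47.290 Y98.704
G01 X53.751 Y100.036
G01 X58.820 Y95.815
M5
G0 X52.314 Y74.698
M3 S442
G01 X51.275 Y72.121 F1594
G01 X51.338 Y62.761
G01 X52.503 Y46.617
G01 X54.771 Y23.690
M5
G0 X3.178 Y75.922
M3 S442
G01 X60.422 Y75.922 F1594
G01 X60.422 Y36.482
G01 X3.178 Y36.482
G01 X3.178 Y75.922
M5
G0 X0.000 Y0.000

Since the viewBox matches the mm dimensions, user units are millimetres directly. The only transform is the Y-flip y_m = 121.726 − y_svg.

Shape 1 is a open polyline drawn with `<path>`. Its stroke #0000ff means score at S442, F1594. After flipping Y the toolpath is (98.660,38.844) → (63.292,83.210) → (102.559,106.596) → (126.160,69.198) → (17.700,72.273) → (10.983,11.185).

Shape 2 is a regular polygon drawn with `<polygon>`. Its stroke #0000ff means score at S442, F1594. After flipping Y the toolpath is (58.820,95.815) → (58.681,89.220) → (53.438,85.217) → (47.039,86.820) → (44.303,92.823) → (47.290,98.704) → (53.751,100.036) → (58.820,95.815), returning to the start.

Shape 3 is a quadratic bezier drawn with `<path>`. Its stroke #0000ff means score at S442, F1594. After flipping Y the toolpath is (52.314,74.698) → (51.275,72.121) → (51.338,62.761) → (52.503,46.617) → (54.771,23.690).

Shape 4 is a rectangle drawn with `<path>`. Its stroke #0000ff means score at S442, F1594. After flipping Y the toolpath is (3.178,75.922) → (60.422,75.922) → (60.422,36.482) → (3.178,36.482) → (3.178,75.922), returning to the start.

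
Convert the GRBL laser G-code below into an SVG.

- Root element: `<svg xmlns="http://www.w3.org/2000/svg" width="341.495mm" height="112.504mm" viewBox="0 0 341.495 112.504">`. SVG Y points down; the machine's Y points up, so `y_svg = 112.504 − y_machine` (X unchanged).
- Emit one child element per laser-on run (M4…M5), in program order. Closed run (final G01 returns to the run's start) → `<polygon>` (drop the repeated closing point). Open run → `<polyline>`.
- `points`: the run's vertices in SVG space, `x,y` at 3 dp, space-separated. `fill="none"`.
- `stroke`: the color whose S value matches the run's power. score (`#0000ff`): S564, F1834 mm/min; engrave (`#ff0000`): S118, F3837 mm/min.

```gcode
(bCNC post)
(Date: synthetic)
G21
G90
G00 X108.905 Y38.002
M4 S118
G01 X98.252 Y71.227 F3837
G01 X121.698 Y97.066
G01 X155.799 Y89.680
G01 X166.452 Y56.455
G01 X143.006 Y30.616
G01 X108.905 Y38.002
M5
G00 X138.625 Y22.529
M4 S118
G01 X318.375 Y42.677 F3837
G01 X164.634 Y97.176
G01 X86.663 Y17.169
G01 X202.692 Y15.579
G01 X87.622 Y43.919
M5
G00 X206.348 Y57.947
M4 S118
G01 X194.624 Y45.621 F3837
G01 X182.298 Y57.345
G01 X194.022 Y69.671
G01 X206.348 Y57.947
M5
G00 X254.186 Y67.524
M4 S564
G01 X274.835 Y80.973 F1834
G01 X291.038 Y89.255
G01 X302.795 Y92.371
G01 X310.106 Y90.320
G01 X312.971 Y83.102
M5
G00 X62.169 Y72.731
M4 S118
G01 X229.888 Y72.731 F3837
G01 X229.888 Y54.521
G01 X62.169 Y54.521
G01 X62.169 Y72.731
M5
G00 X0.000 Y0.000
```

Each laser-on run becomes one SVG element. Flip Y back into SVG space with y_svg = 112.504 − y_machine.

Run 1: the run's S118 means `#ff0000` (engrave). The run returns to its start, so emit a `<polygon>` with points (Y-flipped): 108.905,74.502 98.252,41.277 121.698,15.438 155.799,22.824 166.452,56.049 143.006,81.888.

Run 2: S118 ⇒ engrave layer `#ff0000`. The run is open, so emit a `<polyline>` with points (Y-flipped): 138.625,89.975 318.375,69.827 164.634,15.328 86.663,95.335 202.692,96.925 87.622,68.585.

Run 3: S118 ⇒ engrave layer `#ff0000`. The run returns to its start, so emit a `<polygon>` with points (Y-flipped): 206.348,54.557 194.624,66.883 182.298,55.159 194.022,42.833.

Run 4: S564 ⇒ score layer `#0000ff`. The run is open, so emit a `<polyline>` with points (Y-flipped): 254.186,44.980 274.835,31.531 291.038,23.249 302.795,20.133 310.106,22.184 312.971,29.402.

Run 5: power S118 maps to stroke `#ff0000` (engrave). The run returns to its start, so emit a `<polygon>` with points (Y-flipped): 62.169,39.773 229.888,39.773 229.888,57.983 62.169,57.983.

<svg xmlns="http://www.w3.org/2000/svg" width="341.495mm" height="112.504mm" viewBox="0 0 341.495 112.504">
  <polygon points="108.905,74.502 98.252,41.277 121.698,15.438 155.799,22.824 166.452,56.049 143.006,81.888" fill="none" stroke="#ff0000"/>
  <polyline points="138.625,89.975 318.375,69.827 164.634,15.328 86.663,95.335 202.692,96.925 87.622,68.585" fill="none" stroke="#ff0000"/>
  <polygon points="206.348,54.557 194.624,66.883 182.298,55.159 194.022,42.833" fill="none" stroke="#ff0000"/>
  <polyline points="254.186,44.980 274.835,31.531 291.038,23.249 302.795,20.133 310.106,22.184 312.971,29.402" fill="none" stroke="#0000ff"/>
  <polygon points="62.169,39.773 229.888,39.773 229.888,57.983 62.169,57.983" fill="none" stroke="#ff0000"/>
</svg>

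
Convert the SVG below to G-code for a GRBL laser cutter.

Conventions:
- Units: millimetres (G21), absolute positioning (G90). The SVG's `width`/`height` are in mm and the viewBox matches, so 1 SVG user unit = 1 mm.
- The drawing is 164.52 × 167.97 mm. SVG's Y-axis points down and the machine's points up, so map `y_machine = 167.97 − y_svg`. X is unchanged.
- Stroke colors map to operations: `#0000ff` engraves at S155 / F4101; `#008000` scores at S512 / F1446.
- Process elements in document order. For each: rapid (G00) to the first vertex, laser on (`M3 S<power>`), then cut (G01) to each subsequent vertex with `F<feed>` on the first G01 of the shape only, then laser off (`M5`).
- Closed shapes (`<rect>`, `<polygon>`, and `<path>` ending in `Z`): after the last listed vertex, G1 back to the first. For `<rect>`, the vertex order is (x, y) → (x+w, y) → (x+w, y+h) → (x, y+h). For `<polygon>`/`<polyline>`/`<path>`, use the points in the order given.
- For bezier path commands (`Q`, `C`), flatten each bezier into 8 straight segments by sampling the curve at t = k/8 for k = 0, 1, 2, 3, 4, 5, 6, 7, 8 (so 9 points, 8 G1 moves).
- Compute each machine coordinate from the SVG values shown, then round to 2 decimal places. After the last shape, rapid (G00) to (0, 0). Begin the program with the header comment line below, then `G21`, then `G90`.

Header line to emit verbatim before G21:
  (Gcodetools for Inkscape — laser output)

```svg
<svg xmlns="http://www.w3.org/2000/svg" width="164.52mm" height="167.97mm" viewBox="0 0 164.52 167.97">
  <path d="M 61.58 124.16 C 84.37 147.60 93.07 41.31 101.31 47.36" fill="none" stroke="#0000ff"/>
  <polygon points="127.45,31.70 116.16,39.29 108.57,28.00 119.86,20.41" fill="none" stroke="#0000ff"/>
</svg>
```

Since the viewBox matches the mm dimensions, user units are millimetres directly. The only transform is the Y-flip y_m = 167.97 − y_svg.

Shape 1 is a cubic bezier drawn with `<path>`. Its stroke #0000ff means engrave at S155, F4101. After flipping Y the toolpath is (61.58,43.81) → (69.49,40.63) → (76.24,46.77) → (81.99,59.40) → (86.90,75.69) → (91.13,92.79) → (94.83,107.87) → (98.17,118.09) → (101.31,120.61).

Shape 2 is a regular polygon drawn with `<polygon>`. Its stroke #0000ff means engrave at S155, F4101. After flipping Y the toolpath is (127.45,136.27) → (116.16,128.68) → (108.57,139.97) → (119.86,147.56) → (127.45,136.27), returning to the start.

(Gcodetools for Inkscape — laser output)
G21
G90
G00 X61.58 Y43.81
M3 S155
G01 X69.49 Y40.63 F4101
G01 X76.24 Y46.77
G01 X81.99 Y59.40
G01 X86.90 Y75.69
G01 X91.13 Y92.79
G01 X94.83 Y107.87
G01 X98.17 Y118.09
G01 X101.31 Y120.61
M5
G00 X127.45 Y136.27
M3 S155
G01 X116.16 Y128.68 F4101
G01 X108.57 Y139.97
G01 X119.86 Y147.56
G01 X127.45 Y136.27
M5
G00 X0.00 Y0.00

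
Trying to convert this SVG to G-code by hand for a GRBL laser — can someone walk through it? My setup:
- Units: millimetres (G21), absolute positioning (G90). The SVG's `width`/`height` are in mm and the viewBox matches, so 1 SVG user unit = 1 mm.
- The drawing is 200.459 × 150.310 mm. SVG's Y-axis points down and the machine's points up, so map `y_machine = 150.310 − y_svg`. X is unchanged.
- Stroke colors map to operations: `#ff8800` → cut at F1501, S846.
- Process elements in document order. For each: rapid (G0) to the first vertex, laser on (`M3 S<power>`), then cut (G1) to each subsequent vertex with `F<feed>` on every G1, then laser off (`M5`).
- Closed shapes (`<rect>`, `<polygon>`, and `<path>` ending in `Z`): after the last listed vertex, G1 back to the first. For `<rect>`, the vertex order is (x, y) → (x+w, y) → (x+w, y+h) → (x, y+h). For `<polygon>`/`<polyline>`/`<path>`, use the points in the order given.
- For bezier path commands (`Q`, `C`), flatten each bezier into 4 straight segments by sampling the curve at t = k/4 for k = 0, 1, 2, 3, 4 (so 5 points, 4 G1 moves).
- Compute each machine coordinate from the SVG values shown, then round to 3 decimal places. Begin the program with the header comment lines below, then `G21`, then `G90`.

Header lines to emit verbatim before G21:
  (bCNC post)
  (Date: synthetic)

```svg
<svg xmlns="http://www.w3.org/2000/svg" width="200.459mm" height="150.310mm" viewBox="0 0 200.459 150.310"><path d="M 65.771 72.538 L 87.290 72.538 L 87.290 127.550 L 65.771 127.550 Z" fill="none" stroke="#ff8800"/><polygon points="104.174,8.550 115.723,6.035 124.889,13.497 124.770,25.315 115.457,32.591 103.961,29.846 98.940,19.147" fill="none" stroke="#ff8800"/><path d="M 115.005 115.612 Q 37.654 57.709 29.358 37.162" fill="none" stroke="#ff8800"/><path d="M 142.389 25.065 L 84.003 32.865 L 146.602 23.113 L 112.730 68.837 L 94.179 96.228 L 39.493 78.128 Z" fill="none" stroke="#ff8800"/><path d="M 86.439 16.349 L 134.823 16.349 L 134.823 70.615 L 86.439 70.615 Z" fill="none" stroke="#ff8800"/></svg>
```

(bCNC post)
(Date: synthetic)
G21
G90
G0 X65.771 Y77.772
M3 S846
G1 X87.290 Y77.772 F1501
G1 X87.290 Y22.760 F1501
G1 X65.771 Y22.760 F1501
G1 X65.771 Y77.772 F1501
M5
G0 X104.174 Y141.760
M3 S846
G1 X115.723 Y144.275 F1501
G1 X124.889 Y136.813 F1501
G1 X124.770 Y124.995 F1501
G1 X115.457 Y117.719 F1501
G1 X103.961 Y120.464 F1501
G1 X98.940 Y131.163 F1501
G1 X104.174 Y141.760 F1501
M5
G0 X115.005 Y34.698
M3 S846
G1 X80.645 Y61.315 F1501
G1 X54.918 Y83.262 F1501
G1 X37.822 Y100.540 F1501
G1 X29.358 Y113.148 F1501
M5
G0 X142.389 Y125.245
M3 S846
G1 X84.003 Y117.445 F1501
G1 X146.602 Y127.197 F1501
G1 X112.730 Y81.473 F1501
G1 X94.179 Y54.082 F1501
G1 X39.493 Y72.182 F1501
G1 X142.389 Y125.245 F1501
M5
G0 X86.439 Y133.961
M3 S846
G1 X134.823 Y133.961 F1501
G1 X134.823 Y79.695 F1501
G1 X86.439 Y79.695 F1501
G1 X86.439 Y133.961 F1501
M5

Since the viewBox matches the mm dimensions, user units are millimetres directly. The only transform is the Y-flip y_m = 150.310 − y_svg.

Shape 1 is a rectangle drawn with `<path>`. Its stroke #ff8800 means cut at S846, F1501. After flipping Y the toolpath is (65.771,77.772) → (87.290,77.772) → (87.290,22.760) → (65.771,22.760) → (65.771,77.772), returning to the start.

Shape 2 is a regular polygon drawn with `<polygon>`. Its stroke #ff8800 means cut at S846, F1501. After flipping Y the toolpath is (104.174,141.760) → (115.723,144.275) → (124.889,136.813) → (124.770,124.995) → (115.457,117.719) → (103.961,120.464) → (98.940,131.163) → (104.174,141.760), returning to the start.

Shape 3 is a quadratic bezier drawn with `<path>`. Its stroke #ff8800 means cut at S846, F1501. After flipping Y the toolpath is (115.005,34.698) → (80.645,61.315) → (54.918,83.262) → (37.822,100.540) → (29.358,113.148).

Shape 4 is a closed polygon drawn with `<path>`. Its stroke #ff8800 means cut at S846, F1501. After flipping Y the toolpath is (142.389,125.245) → (84.003,117.445) → (146.602,127.197) → (112.730,81.473) → (94.179,54.082) → (39.493,72.182) → (142.389,125.245), returning to the start.

Shape 5 is a rectangle drawn with `<path>`. Its stroke #ff8800 means cut at S846, F1501. After flipping Y the toolpath is (86.439,133.961) → (134.823,133.961) → (134.823,79.695) → (86.439,79.695) → (86.439,133.961), returning to the start.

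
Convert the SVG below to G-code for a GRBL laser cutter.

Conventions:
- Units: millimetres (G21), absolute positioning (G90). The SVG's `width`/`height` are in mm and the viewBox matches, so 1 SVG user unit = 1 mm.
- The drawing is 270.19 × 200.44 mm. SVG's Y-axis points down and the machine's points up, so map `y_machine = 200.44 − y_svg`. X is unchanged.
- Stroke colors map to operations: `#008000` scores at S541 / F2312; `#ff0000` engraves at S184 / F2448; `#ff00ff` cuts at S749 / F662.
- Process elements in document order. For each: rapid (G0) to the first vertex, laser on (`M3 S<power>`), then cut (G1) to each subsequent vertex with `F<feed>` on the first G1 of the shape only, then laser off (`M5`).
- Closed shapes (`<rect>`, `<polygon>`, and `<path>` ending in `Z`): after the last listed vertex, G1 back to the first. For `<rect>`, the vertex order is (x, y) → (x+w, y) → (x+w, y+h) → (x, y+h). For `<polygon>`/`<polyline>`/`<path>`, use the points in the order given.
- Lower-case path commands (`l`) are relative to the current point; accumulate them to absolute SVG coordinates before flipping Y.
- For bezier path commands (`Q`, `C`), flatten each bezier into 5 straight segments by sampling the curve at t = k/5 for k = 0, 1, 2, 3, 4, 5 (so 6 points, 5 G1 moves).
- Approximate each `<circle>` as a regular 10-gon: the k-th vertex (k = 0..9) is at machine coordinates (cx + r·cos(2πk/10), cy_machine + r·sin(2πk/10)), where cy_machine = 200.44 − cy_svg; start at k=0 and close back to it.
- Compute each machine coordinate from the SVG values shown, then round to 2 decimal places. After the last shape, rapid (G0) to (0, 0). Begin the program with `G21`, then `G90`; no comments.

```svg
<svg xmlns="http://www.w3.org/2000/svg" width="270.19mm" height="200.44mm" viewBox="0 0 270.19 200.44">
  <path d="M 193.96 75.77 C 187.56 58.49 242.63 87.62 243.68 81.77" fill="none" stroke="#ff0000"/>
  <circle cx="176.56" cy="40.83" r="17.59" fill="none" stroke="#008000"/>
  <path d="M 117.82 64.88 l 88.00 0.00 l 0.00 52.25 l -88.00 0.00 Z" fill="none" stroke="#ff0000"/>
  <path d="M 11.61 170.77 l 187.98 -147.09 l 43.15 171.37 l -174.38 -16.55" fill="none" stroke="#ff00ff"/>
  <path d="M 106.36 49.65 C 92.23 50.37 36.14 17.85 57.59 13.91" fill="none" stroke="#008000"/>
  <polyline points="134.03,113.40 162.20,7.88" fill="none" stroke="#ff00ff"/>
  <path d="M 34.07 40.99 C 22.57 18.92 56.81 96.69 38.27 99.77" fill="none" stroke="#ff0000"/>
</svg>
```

G21
G90
G0 X193.96 Y124.67
M3 S184
G1 X196.57 Y130.12 F2448
G1 X208.39 Y128.34
G1 X223.88 Y123.23
G1 X237.49 Y118.71
G1 X243.68 Y118.67
M5
G0 X194.15 Y159.61
M3 S541
G1 X190.79 Y169.95 F2312
G1 X182.00 Y176.34
G1 X171.12 Y176.34
G1 X162.33 Y169.95
G1 X158.97 Y159.61
G1 X162.33 Y149.27
G1 X171.12 Y142.88
G1 X182.00 Y142.88
G1 X190.79 Y149.27
G1 X194.15 Y159.61
M5
G0 X117.82 Y135.56
M3 S184
G1 X205.82 Y135.56 F2448
G1 X205.82 Y83.31
G1 X117.82 Y83.31
G1 X117.82 Y135.56
M5
G0 X11.61 Y29.67
M3 S749
G1 X199.59 Y176.76 F662
G1 X242.74 Y5.39
G1 X68.36 Y21.94
M5
G0 X106.36 Y150.79
M3 S541
G1 X93.80 Y153.85 F2312
G1 X76.91 Y161.92
G1 X61.42 Y172.04
G1 X53.07 Y181.23
G1 X57.59 Y186.53
M5
G0 X134.03 Y87.04
M3 S749
G1 X162.20 Y192.56 F662
M5
G0 X34.07 Y159.45
M3 S184
G1 X31.87 Y162.11 F2448
G1 X35.92 Y149.18
G1 X41.49 Y129.05
G1 X43.85 Y110.08
G1 X38.27 Y100.67
M5
G0 X0.00 Y0.00

1 u = 1 mm; y_m = 200.44 − y.

[1] `<path>` cubic bezier, #ff0000→engrave S184 F2448: (193.96,124.67) → (196.57,130.12) → (208.39,128.34) → (223.88,123.23) → (237.49,118.71) → (243.68,118.67)

[2] `<circle>` circle, #008000→score S541 F2312: (194.15,159.61) → (190.79,169.95) → (182.00,176.34) → (171.12,176.34) → (162.33,169.95) → (158.97,159.61) → (162.33,149.27) → (171.12,142.88) → (182.00,142.88) → (190.79,149.27) → (194.15,159.61) (closed)

[3] `<path>` rectangle, #ff0000→engrave S184 F2448: (117.82,135.56) → (205.82,135.56) → (205.82,83.31) → (117.82,83.31) → (117.82,135.56) (closed)

[4] `<path>` open polyline, #ff00ff→cut S749 F662: (11.61,29.67) → (199.59,176.76) → (242.74,5.39) → (68.36,21.94)

[5] `<path>` cubic bezier, #008000→score S541 F2312: (106.36,150.79) → (93.80,153.85) → (76.91,161.92) → (61.42,172.04) → (53.07,181.23) → (57.59,186.53)

[6] `<polyline>` line segment, #ff00ff→cut S749 F662: (134.03,87.04) → (162.20,192.56)

[7] `<path>` cubic bezier, #ff0000→engrave S184 F2448: (34.07,159.45) → (31.87,162.11) → (35.92,149.18) → (41.49,129.05) → (43.85,110.08) → (38.27,100.67)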